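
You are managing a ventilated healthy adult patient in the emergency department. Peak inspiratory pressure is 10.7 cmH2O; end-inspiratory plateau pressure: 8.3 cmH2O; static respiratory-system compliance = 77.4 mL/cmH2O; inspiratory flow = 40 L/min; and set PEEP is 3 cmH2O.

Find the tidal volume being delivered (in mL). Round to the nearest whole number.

410

Vt = Cstat × (Pplat − PEEP) = 77.4 × (8.3 − 3) = 77.4 × 5.3 = 410.22 mL.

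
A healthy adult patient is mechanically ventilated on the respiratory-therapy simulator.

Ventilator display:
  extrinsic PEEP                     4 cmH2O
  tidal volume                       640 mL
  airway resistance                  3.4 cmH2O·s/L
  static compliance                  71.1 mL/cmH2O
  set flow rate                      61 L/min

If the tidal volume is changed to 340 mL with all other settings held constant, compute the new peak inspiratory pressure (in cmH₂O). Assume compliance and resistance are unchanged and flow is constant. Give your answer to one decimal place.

Flow: 61 L/min ÷ 60 = 1.0167 L/s.
PIP = Vt/C + R·V̇ + PEEP (constant-flow equation of motion).
Only the elastic term changes: ΔPIP = ΔVt / C = (340 − 640) / 71.1 = -4.219 cmH2O.
Original PIP = 640/71.1 + 3.4×1.0167 + 4 = 16.458 cmH2O; new PIP = 16.458 + (-4.219) = 12.239 cmH2O.

12.2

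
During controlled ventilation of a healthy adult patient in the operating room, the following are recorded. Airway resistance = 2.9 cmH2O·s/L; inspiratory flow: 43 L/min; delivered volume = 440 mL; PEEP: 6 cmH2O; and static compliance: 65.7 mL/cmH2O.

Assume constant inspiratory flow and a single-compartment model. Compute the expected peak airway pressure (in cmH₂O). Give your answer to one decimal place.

14.8

Flow: 43 L/min ÷ 60 = 0.7167 L/s.
Equation of motion (constant flow): PIP = Vt/C + R·V̇ + PEEP.
PIP = 440/65.7 + 2.9×0.7167 + 6 = 6.697 + 2.078 + 6 = 14.775 cmH2O.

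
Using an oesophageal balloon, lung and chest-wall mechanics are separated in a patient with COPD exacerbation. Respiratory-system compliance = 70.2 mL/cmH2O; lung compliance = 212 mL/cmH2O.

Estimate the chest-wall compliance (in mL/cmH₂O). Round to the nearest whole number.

1/Ccw = 1/Crs − 1/CL.
1/Ccw = 1/70.2 − 1/212 = 0.009528.
Ccw = 104.95 mL/cmH2O.

105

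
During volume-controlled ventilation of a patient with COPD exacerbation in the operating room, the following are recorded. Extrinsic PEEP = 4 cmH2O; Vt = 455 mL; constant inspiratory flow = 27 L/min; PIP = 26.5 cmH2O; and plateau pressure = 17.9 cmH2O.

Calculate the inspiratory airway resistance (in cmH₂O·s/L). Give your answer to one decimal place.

Flow: 27 L/min ÷ 60 = 0.45 L/s.
Raw = (PIP − Pplat) / flow = (26.5 − 17.9) / 0.45 = 8.6 / 0.45 = 19.111 cmH2O·s/L.

19.1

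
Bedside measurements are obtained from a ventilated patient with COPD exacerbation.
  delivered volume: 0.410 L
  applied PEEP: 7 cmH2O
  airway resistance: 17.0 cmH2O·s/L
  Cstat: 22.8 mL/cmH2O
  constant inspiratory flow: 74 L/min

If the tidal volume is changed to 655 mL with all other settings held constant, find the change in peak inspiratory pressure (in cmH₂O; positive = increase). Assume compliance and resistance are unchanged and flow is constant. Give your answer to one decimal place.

10.7

PIP = Vt/C + R·V̇ + PEEP (constant-flow equation of motion).
Only the elastic term changes: ΔPIP = ΔVt / C = (655 − 410) / 22.8 = 10.746 cmH2O.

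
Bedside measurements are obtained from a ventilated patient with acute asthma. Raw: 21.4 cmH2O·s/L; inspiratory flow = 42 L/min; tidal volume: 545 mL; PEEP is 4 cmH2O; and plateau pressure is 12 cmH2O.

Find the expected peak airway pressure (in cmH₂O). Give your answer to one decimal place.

Flow: 42 L/min ÷ 60 = 0.7 L/s.
PIP = Pplat + Raw × flow = 12 + 21.4 × 0.7 = 12 + 14.98 = 26.98 cmH2O.

27.0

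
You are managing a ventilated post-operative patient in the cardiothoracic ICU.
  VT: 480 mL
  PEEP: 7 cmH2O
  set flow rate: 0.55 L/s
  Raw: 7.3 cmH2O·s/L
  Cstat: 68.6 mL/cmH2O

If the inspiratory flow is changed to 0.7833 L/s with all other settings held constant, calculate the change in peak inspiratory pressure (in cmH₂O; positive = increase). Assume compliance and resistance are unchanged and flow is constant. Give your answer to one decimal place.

PIP = Vt/C + R·V̇ + PEEP (constant-flow equation of motion).
Only the resistive term changes: ΔPIP = R × ΔV̇ = 7.3 × (0.7833 − 0.55) = 7.3 × 0.2333 = 1.703 cmH2O.

1.7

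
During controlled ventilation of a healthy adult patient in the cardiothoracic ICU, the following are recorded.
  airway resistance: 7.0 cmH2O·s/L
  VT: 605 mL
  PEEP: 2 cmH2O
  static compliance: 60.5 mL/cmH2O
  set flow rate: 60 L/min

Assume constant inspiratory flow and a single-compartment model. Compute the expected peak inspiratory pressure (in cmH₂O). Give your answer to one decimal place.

19.0

Flow: 60 L/min ÷ 60 = 1 L/s.
Equation of motion (constant flow): PIP = Vt/C + R·V̇ + PEEP.
PIP = 605/60.5 + 7.0×1 + 2 = 10.0 + 7.0 + 2 = 19.0 cmH2O.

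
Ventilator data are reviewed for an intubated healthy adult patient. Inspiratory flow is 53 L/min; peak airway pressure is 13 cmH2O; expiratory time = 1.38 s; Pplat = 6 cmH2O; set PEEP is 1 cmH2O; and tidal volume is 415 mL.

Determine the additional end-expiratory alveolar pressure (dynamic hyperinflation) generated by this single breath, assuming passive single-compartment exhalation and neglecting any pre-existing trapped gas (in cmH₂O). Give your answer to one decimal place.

Flow: 53 L/min ÷ 60 = 0.8833 L/s.
R = (PIP − Pplat)/V̇ = (13 − 6) / 0.8833 = 7.0/0.8833 = 7.925 cmH2O·s/L.
C = Vt/(Pplat − PEEP) = 415.0 / (6 − 1) = 415.0/5.0 = 83.0 mL/cmH2O.
τ = R × C = 7.925 × 0.083 L/cmH2O = 0.6578 s.
Fraction remaining = e^(−Te/τ) = e^(−1.38/0.6578) = 0.1227; trapped volume = 415.0 × 0.1227 = 50.921 mL.
Additional alveolar pressure from trapping ≈ V_trapped / C = 50.921 / 83.0 = 0.6135 cmH2O.

0.6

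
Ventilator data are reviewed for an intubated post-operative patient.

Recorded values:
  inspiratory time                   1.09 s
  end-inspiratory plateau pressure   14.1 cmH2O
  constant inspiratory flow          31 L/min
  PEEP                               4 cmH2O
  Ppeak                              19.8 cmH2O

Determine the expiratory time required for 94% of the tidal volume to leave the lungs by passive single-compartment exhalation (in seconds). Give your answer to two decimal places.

1.73

Flow: 31 L/min ÷ 60 = 0.5167 L/s.
Vt = flow × Ti = 0.5167 L/s × 1.09 s × 1000 mL/L = 563.2 mL.
R = (PIP − Pplat)/V̇ = (19.8 − 14.1) / 0.5167 = 5.7/0.5167 = 11.032 cmH2O·s/L.
C = Vt/(Pplat − PEEP) = 563.2 / (14.1 − 4) = 563.2/10.1 = 55.762 mL/cmH2O.
τ = R × C = 11.032 × 0.05576 L/cmH2O = 0.6151 s.
t = −τ·ln(1 − 0.94) = −0.6151·ln(0.06) = 1.731 s.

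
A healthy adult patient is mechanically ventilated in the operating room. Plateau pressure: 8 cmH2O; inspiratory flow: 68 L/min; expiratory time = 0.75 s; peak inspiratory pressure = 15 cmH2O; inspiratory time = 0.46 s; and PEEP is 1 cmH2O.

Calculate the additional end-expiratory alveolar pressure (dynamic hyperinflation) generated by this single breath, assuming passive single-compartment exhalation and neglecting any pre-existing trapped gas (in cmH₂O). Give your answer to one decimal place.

Flow: 68 L/min ÷ 60 = 1.1333 L/s.
Vt = flow × Ti = 1.1333 L/s × 0.46 s × 1000 mL/L = 521.32 mL.
R = (PIP − Pplat)/V̇ = (15 − 8) / 1.1333 = 7.0/1.1333 = 6.177 cmH2O·s/L.
C = Vt/(Pplat − PEEP) = 521.32 / (8 − 1) = 521.32/7.0 = 74.474 mL/cmH2O.
τ = R × C = 6.177 × 0.07447 L/cmH2O = 0.46 s.
Fraction remaining = e^(−Te/τ) = e^(−0.75/0.46) = 0.1958; trapped volume = 521.32 × 0.1958 = 102.07 mL.
Additional alveolar pressure from trapping ≈ V_trapped / C = 102.07 / 74.474 = 1.371 cmH2O.

1.4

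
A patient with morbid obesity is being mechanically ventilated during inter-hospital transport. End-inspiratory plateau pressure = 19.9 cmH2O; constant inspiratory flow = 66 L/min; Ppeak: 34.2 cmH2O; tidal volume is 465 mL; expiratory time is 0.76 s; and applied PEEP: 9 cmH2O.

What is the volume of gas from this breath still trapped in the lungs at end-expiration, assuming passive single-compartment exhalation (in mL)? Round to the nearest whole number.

Flow: 66 L/min ÷ 60 = 1.1 L/s.
R = (PIP − Pplat)/V̇ = (34.2 − 19.9) / 1.1 = 14.3/1.1 = 13.0 cmH2O·s/L.
C = Vt/(Pplat − PEEP) = 465.0 / (19.9 − 9) = 465.0/10.9 = 42.661 mL/cmH2O.
τ = R × C = 13.0 × 0.04266 L/cmH2O = 0.5546 s.
Fraction remaining = e^(−Te/τ) = e^(−0.76/0.5546) = 0.254.
Trapped volume = 465.0 × 0.254 = 118.11 mL.

118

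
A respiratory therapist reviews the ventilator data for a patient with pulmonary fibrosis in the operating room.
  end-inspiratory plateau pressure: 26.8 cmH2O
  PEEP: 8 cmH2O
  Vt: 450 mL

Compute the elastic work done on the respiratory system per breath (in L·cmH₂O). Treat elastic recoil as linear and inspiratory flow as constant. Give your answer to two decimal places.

4.23

Elastic work ≈ ½ × (Pplat − PEEP) × Vt = 0.5 × (26.8 − 8) × 0.450 L = 0.5 × 18.8 × 0.450 = 4.23 L·cmH2O.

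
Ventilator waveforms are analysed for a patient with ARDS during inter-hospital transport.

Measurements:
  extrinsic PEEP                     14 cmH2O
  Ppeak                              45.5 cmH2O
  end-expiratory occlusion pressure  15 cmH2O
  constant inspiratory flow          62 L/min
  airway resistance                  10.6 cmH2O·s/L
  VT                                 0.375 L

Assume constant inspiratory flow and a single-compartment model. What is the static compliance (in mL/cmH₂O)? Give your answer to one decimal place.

Flow: 62 L/min ÷ 60 = 1.0333 L/s.
Total PEEP = 15 cmH2O (set 14 + intrinsic 1); this is the baseline alveolar pressure.
Equation of motion (constant flow): PIP = Vt/C + R·V̇ + PEEP.
Vt/C = PIP − R·V̇ − PEEP = 45.5 − 10.6×1.0333 − 15 = 45.5 − 10.953 − 15 = 19.547 cmH2O.
C = Vt / 19.547 = 375 / 19.547 = 19.185 mL/cmH2O.

19.2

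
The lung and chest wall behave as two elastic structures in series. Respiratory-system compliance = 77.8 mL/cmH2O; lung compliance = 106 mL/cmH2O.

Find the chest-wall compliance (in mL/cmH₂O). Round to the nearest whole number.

292

1/Ccw = 1/Crs − 1/CL.
1/Ccw = 1/77.8 − 1/106 = 0.00342.
Ccw = 292.4 mL/cmH2O.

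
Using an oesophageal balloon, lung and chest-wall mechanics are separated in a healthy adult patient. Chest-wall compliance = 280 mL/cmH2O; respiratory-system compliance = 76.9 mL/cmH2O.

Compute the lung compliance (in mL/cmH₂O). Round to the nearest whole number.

106

1/CL = 1/Crs − 1/Ccw.
1/CL = 1/76.9 − 1/280 = 0.009432.
CL = 106.02 mL/cmH2O.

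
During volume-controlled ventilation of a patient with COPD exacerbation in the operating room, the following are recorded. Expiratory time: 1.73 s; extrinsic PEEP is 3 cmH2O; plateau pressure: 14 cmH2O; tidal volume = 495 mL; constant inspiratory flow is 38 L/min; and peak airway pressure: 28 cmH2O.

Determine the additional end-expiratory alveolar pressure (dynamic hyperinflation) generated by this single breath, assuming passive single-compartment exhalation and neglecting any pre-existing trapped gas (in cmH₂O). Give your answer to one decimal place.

Flow: 38 L/min ÷ 60 = 0.6333 L/s.
R = (PIP − Pplat)/V̇ = (28 − 14) / 0.6333 = 14.0/0.6333 = 22.106 cmH2O·s/L.
C = Vt/(Pplat − PEEP) = 495.0 / (14 − 3) = 495.0/11.0 = 45.0 mL/cmH2O.
τ = R × C = 22.106 × 0.045 L/cmH2O = 0.9948 s.
Fraction remaining = e^(−Te/τ) = e^(−1.73/0.9948) = 0.1757; trapped volume = 495.0 × 0.1757 = 86.972 mL.
Additional alveolar pressure from trapping ≈ V_trapped / C = 86.972 / 45.0 = 1.933 cmH2O.

1.9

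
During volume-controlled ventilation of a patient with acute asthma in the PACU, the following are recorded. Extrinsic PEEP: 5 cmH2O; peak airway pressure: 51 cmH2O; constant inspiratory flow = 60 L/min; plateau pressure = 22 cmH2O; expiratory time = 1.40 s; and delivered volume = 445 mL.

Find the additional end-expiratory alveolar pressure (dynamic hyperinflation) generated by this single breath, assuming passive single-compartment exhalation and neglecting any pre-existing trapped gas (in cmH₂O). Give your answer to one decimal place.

Flow: 60 L/min ÷ 60 = 1 L/s.
R = (PIP − Pplat)/V̇ = (51 − 22) / 1 = 29.0/1 = 29.0 cmH2O·s/L.
C = Vt/(Pplat − PEEP) = 445.0 / (22 − 5) = 445.0/17.0 = 26.176 mL/cmH2O.
τ = R × C = 29.0 × 0.02618 L/cmH2O = 0.7592 s.
Fraction remaining = e^(−Te/τ) = e^(−1.40/0.7592) = 0.1582; trapped volume = 445.0 × 0.1582 = 70.399 mL.
Additional alveolar pressure from trapping ≈ V_trapped / C = 70.399 / 26.176 = 2.689 cmH2O.

2.7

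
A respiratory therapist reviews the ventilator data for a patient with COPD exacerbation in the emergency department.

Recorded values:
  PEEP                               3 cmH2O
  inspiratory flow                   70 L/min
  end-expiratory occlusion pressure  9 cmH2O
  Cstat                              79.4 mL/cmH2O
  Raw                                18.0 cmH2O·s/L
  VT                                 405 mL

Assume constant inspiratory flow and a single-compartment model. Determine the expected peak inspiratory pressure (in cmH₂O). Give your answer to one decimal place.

Flow: 70 L/min ÷ 60 = 1.1667 L/s.
Total PEEP = 9 cmH2O (set 3 + intrinsic 6); this is the baseline alveolar pressure.
Equation of motion (constant flow): PIP = Vt/C + R·V̇ + PEEP.
PIP = 405/79.4 + 18.0×1.1667 + 9 = 5.101 + 21.001 + 9 = 35.102 cmH2O.

35.1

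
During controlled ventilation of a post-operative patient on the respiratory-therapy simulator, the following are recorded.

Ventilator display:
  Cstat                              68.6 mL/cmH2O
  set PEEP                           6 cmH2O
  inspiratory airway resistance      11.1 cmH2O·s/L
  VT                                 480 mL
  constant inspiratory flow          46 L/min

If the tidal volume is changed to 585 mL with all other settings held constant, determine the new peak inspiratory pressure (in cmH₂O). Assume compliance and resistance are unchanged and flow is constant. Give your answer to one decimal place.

23.0

Flow: 46 L/min ÷ 60 = 0.7667 L/s.
PIP = Vt/C + R·V̇ + PEEP (constant-flow equation of motion).
Only the elastic term changes: ΔPIP = ΔVt / C = (585 − 480) / 68.6 = 1.531 cmH2O.
Original PIP = 480/68.6 + 11.1×0.7667 + 6 = 21.507 cmH2O; new PIP = 21.507 + (1.531) = 23.038 cmH2O.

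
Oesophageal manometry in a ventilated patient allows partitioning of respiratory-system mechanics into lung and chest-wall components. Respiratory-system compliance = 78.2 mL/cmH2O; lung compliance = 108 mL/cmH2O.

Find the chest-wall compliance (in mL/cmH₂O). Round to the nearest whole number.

1/Ccw = 1/Crs − 1/CL.
1/Ccw = 1/78.2 − 1/108 = 0.003528.
Ccw = 283.45 mL/cmH2O.

283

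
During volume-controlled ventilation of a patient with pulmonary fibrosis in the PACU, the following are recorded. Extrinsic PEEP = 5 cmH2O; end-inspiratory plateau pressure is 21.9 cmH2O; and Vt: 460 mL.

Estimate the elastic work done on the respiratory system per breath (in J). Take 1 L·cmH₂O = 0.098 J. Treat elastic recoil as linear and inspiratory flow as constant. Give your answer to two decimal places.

Elastic work ≈ ½ × (Pplat − PEEP) × Vt = 0.5 × (21.9 − 5) × 0.460 L = 0.5 × 16.9 × 0.460 = 3.887 L·cmH2O.
× 0.098 J/(L·cmH2O) → 0.3809 J.

0.38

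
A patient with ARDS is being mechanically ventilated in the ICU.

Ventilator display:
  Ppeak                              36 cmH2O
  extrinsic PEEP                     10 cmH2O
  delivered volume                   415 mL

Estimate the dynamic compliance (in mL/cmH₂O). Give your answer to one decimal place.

Dynamic compliance = Vt / (PIP − PEEP) = 415 / (36 − 10) = 415 / 26.0 = 15.962 mL/cmH2O.

16.0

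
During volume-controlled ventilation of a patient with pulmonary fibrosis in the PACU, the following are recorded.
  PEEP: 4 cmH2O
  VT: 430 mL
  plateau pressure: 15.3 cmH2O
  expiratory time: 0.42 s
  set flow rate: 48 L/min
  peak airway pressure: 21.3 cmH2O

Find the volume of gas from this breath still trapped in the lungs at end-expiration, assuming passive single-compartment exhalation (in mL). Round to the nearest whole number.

Flow: 48 L/min ÷ 60 = 0.8 L/s.
R = (PIP − Pplat)/V̇ = (21.3 − 15.3) / 0.8 = 6.0/0.8 = 7.5 cmH2O·s/L.
C = Vt/(Pplat − PEEP) = 430.0 / (15.3 − 4) = 430.0/11.3 = 38.053 mL/cmH2O.
τ = R × C = 7.5 × 0.03805 L/cmH2O = 0.2854 s.
Fraction remaining = e^(−Te/τ) = e^(−0.42/0.2854) = 0.2296.
Trapped volume = 430.0 × 0.2296 = 98.728 mL.

99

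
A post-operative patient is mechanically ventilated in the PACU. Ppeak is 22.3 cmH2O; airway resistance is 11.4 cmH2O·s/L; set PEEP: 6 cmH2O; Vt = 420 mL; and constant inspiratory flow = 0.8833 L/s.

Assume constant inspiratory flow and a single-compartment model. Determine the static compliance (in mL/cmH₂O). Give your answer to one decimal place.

Equation of motion (constant flow): PIP = Vt/C + R·V̇ + PEEP.
Vt/C = PIP − R·V̇ − PEEP = 22.3 − 11.4×0.8833 − 6 = 22.3 − 10.07 − 6 = 6.23 cmH2O.
C = Vt / 6.23 = 420 / 6.23 = 67.416 mL/cmH2O.

67.4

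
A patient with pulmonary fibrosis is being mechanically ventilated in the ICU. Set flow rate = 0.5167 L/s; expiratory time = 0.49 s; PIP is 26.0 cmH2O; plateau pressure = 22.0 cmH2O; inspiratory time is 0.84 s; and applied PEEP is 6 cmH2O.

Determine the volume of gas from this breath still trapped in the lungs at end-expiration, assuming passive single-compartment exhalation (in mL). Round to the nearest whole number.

42

Vt = flow × Ti = 0.5167 L/s × 0.84 s × 1000 mL/L = 434.03 mL.
R = (PIP − Pplat)/V̇ = (26.0 − 22.0) / 0.5167 = 4.0/0.5167 = 7.741 cmH2O·s/L.
C = Vt/(Pplat − PEEP) = 434.03 / (22.0 − 6) = 434.03/16.0 = 27.127 mL/cmH2O.
τ = R × C = 7.741 × 0.02713 L/cmH2O = 0.21 s.
Fraction remaining = e^(−Te/τ) = e^(−0.49/0.21) = 0.09697.
Trapped volume = 434.03 × 0.09697 = 42.088 mL.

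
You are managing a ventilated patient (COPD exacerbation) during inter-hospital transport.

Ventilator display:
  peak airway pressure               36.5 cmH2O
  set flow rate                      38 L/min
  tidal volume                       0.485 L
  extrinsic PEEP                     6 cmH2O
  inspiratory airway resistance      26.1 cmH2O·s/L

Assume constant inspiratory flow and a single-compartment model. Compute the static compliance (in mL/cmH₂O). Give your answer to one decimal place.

Flow: 38 L/min ÷ 60 = 0.6333 L/s.
Equation of motion (constant flow): PIP = Vt/C + R·V̇ + PEEP.
Vt/C = PIP − R·V̇ − PEEP = 36.5 − 26.1×0.6333 − 6 = 36.5 − 16.529 − 6 = 13.971 cmH2O.
C = Vt / 13.971 = 485 / 13.971 = 34.715 mL/cmH2O.

34.7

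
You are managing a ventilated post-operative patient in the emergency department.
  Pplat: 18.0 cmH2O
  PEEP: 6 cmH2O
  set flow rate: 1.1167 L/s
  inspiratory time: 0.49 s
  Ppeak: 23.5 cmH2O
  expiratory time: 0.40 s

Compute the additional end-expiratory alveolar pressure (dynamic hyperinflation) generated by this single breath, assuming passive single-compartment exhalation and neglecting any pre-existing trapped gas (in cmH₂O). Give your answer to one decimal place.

Vt = flow × Ti = 1.1167 L/s × 0.49 s × 1000 mL/L = 547.18 mL.
R = (PIP − Pplat)/V̇ = (23.5 − 18.0) / 1.1167 = 5.5/1.1167 = 4.925 cmH2O·s/L.
C = Vt/(Pplat − PEEP) = 547.18 / (18.0 − 6) = 547.18/12.0 = 45.598 mL/cmH2O.
τ = R × C = 4.925 × 0.0456 L/cmH2O = 0.2246 s.
Fraction remaining = e^(−Te/τ) = e^(−0.40/0.2246) = 0.1685; trapped volume = 547.18 × 0.1685 = 92.2 mL.
Additional alveolar pressure from trapping ≈ V_trapped / C = 92.2 / 45.598 = 2.022 cmH2O.

2.0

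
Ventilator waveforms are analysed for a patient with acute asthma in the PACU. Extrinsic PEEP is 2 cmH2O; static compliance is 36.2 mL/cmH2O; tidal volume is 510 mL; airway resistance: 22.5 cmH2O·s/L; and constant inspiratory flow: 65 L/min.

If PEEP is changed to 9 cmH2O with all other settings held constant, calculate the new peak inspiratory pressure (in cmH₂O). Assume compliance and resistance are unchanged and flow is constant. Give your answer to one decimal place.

47.5

Flow: 65 L/min ÷ 60 = 1.0833 L/s.
PIP = Vt/C + R·V̇ + PEEP (constant-flow equation of motion).
Only the baseline term changes: ΔPIP = ΔPEEP = 9 − 2 = 7.0 cmH2O.
Original PIP = 510/36.2 + 22.5×1.0833 + 2 = 40.463 cmH2O; new PIP = 40.463 + (7.0) = 47.463 cmH2O.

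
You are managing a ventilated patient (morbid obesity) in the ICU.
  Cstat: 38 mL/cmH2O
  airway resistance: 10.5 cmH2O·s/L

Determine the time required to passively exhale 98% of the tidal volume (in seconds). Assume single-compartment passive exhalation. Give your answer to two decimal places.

1.56

τ = R × C = 10.5 × 38 mL/cmH2O = 10.5 × 0.038 L/cmH2O = 0.399 s.
Exhaled fraction f = 1 − e^(−t/τ) → t = −τ·ln(1 − f) = −0.399·ln(0.02) = 1.561 s.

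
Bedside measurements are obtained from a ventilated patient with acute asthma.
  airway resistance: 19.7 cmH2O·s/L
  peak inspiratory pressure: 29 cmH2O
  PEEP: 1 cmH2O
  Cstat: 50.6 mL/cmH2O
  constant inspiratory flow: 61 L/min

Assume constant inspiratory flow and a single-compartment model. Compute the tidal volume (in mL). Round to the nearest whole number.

Flow: 61 L/min ÷ 60 = 1.0167 L/s.
Equation of motion (constant flow): PIP = Vt/C + R·V̇ + PEEP.
Vt/C = PIP − R·V̇ − PEEP = 29 − 20.029 − 1 = 7.971 cmH2O.
Vt = C × 7.971 = 50.6 × 7.971 = 403.33 mL.

403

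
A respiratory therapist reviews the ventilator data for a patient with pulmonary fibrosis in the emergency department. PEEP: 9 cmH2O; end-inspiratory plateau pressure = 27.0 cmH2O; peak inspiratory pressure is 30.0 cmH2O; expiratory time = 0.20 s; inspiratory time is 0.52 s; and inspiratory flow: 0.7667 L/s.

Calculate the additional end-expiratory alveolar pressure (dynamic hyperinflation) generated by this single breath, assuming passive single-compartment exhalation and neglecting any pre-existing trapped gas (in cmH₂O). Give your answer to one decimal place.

Vt = flow × Ti = 0.7667 L/s × 0.52 s × 1000 mL/L = 398.68 mL.
R = (PIP − Pplat)/V̇ = (30.0 − 27.0) / 0.7667 = 3.0/0.7667 = 3.913 cmH2O·s/L.
C = Vt/(Pplat − PEEP) = 398.68 / (27.0 − 9) = 398.68/18.0 = 22.149 mL/cmH2O.
τ = R × C = 3.913 × 0.02215 L/cmH2O = 0.08667 s.
Fraction remaining = e^(−Te/τ) = e^(−0.20/0.08667) = 0.0995; trapped volume = 398.68 × 0.0995 = 39.669 mL.
Additional alveolar pressure from trapping ≈ V_trapped / C = 39.669 / 22.149 = 1.791 cmH2O.

1.8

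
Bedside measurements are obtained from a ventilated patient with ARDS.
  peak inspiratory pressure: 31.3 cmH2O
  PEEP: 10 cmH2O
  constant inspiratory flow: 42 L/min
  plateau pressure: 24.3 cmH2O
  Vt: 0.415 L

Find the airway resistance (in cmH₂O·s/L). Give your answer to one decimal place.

10.0

Flow: 42 L/min ÷ 60 = 0.7 L/s.
Raw = (PIP − Pplat) / flow = (31.3 − 24.3) / 0.7 = 7.0 / 0.7 = 10.0 cmH2O·s/L.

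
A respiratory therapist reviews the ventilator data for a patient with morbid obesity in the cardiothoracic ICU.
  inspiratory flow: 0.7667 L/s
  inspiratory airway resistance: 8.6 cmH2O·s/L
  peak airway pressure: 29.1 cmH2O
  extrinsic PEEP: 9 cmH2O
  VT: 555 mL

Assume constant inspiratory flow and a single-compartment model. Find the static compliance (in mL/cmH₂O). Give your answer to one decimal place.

41.1

Equation of motion (constant flow): PIP = Vt/C + R·V̇ + PEEP.
Vt/C = PIP − R·V̇ − PEEP = 29.1 − 8.6×0.7667 − 9 = 29.1 − 6.594 − 9 = 13.506 cmH2O.
C = Vt / 13.506 = 555 / 13.506 = 41.093 mL/cmH2O.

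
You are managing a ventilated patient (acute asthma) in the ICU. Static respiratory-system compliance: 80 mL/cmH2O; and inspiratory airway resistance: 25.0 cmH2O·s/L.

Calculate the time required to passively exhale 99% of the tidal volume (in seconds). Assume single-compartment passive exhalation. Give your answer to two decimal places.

9.21

τ = R × C = 25.0 × 80 mL/cmH2O = 25.0 × 0.080 L/cmH2O = 2.0 s.
Exhaled fraction f = 1 − e^(−t/τ) → t = −τ·ln(1 − f) = −2.0·ln(0.01) = 9.21 s.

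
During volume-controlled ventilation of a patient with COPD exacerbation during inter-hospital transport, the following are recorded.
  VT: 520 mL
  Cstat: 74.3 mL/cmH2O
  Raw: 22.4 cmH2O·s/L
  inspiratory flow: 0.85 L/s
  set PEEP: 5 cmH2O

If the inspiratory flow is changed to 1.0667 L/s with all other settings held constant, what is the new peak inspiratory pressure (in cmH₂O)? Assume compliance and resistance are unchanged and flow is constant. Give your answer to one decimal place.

35.9

PIP = Vt/C + R·V̇ + PEEP (constant-flow equation of motion).
Only the resistive term changes: ΔPIP = R × ΔV̇ = 22.4 × (1.0667 − 0.85) = 22.4 × 0.2167 = 4.854 cmH2O.
Original PIP = 520/74.3 + 22.4×0.85 + 5 = 31.039 cmH2O; new PIP = 31.039 + (4.854) = 35.893 cmH2O.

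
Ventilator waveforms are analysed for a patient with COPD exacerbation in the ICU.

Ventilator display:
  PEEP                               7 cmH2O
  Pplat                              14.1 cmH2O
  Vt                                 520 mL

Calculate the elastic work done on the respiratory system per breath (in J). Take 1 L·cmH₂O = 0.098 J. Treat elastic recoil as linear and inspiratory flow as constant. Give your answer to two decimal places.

Elastic work ≈ ½ × (Pplat − PEEP) × Vt = 0.5 × (14.1 − 7) × 0.520 L = 0.5 × 7.1 × 0.520 = 1.846 L·cmH2O.
× 0.098 J/(L·cmH2O) → 0.1809 J.

0.18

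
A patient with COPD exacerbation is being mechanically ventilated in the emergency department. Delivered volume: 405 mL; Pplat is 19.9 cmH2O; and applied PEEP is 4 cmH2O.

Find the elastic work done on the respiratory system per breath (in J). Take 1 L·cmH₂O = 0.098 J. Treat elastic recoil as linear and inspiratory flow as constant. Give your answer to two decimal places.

Elastic work ≈ ½ × (Pplat − PEEP) × Vt = 0.5 × (19.9 − 4) × 0.405 L = 0.5 × 15.9 × 0.405 = 3.22 L·cmH2O.
× 0.098 J/(L·cmH2O) → 0.3156 J.

0.32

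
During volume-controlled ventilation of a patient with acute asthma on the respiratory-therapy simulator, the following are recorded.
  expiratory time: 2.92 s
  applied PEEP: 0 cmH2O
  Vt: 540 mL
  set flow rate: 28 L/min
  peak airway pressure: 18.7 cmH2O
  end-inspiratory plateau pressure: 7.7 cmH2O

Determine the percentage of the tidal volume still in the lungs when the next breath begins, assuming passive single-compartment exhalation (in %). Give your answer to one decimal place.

17.1

Flow: 28 L/min ÷ 60 = 0.4667 L/s.
R = (PIP − Pplat)/V̇ = (18.7 − 7.7) / 0.4667 = 11.0/0.4667 = 23.57 cmH2O·s/L.
C = Vt/(Pplat − PEEP) = 540.0 / (7.7 − 0) = 540.0/7.7 = 70.13 mL/cmH2O.
τ = R × C = 23.57 × 0.07013 L/cmH2O = 1.653 s.
Fraction remaining at end-expiration = e^(−Te/τ) = e^(−2.92/1.653) = 0.1709 → 17.09%.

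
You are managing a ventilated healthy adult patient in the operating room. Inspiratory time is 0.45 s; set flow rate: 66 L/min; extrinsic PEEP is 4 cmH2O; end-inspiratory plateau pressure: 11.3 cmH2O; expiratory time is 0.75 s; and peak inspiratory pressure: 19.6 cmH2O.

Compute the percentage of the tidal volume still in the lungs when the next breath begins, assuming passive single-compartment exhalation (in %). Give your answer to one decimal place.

Flow: 66 L/min ÷ 60 = 1.1 L/s.
Vt = flow × Ti = 1.1 L/s × 0.45 s × 1000 mL/L = 495.0 mL.
R = (PIP − Pplat)/V̇ = (19.6 − 11.3) / 1.1 = 8.3/1.1 = 7.545 cmH2O·s/L.
C = Vt/(Pplat − PEEP) = 495.0 / (11.3 − 4) = 495.0/7.3 = 67.808 mL/cmH2O.
τ = R × C = 7.545 × 0.06781 L/cmH2O = 0.5116 s.
Fraction remaining at end-expiration = e^(−Te/τ) = e^(−0.75/0.5116) = 0.2308 → 23.08%.

23.1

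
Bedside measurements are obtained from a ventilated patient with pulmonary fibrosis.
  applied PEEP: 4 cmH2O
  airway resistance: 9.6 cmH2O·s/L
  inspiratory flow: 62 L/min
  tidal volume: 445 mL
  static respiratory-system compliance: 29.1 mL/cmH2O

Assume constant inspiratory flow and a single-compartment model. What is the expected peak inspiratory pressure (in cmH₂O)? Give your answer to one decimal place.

Flow: 62 L/min ÷ 60 = 1.0333 L/s.
Equation of motion (constant flow): PIP = Vt/C + R·V̇ + PEEP.
PIP = 445/29.1 + 9.6×1.0333 + 4 = 15.292 + 9.92 + 4 = 29.212 cmH2O.

29.2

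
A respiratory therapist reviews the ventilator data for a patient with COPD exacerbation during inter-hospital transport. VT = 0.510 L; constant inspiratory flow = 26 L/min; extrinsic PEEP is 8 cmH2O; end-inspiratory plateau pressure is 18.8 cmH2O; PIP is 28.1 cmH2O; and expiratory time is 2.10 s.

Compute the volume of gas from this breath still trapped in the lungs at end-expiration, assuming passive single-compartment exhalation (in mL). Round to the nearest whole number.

Flow: 26 L/min ÷ 60 = 0.4333 L/s.
R = (PIP − Pplat)/V̇ = (28.1 − 18.8) / 0.4333 = 9.3/0.4333 = 21.463 cmH2O·s/L.
C = Vt/(Pplat − PEEP) = 510.0 / (18.8 − 8) = 510.0/10.8 = 47.222 mL/cmH2O.
τ = R × C = 21.463 × 0.04722 L/cmH2O = 1.013 s.
Fraction remaining = e^(−Te/τ) = e^(−2.10/1.013) = 0.1258.
Trapped volume = 510.0 × 0.1258 = 64.158 mL.

64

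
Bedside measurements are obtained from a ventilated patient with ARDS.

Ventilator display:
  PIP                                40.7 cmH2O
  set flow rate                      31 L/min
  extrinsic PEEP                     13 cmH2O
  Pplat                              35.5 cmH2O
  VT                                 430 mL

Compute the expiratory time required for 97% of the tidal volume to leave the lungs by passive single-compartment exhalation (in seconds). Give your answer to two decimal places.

0.67

Flow: 31 L/min ÷ 60 = 0.5167 L/s.
R = (PIP − Pplat)/V̇ = (40.7 − 35.5) / 0.5167 = 5.2/0.5167 = 10.064 cmH2O·s/L.
C = Vt/(Pplat − PEEP) = 430.0 / (35.5 − 13) = 430.0/22.5 = 19.111 mL/cmH2O.
τ = R × C = 10.064 × 0.01911 L/cmH2O = 0.1923 s.
t = −τ·ln(1 − 0.97) = −0.1923·ln(0.03) = 0.6743 s.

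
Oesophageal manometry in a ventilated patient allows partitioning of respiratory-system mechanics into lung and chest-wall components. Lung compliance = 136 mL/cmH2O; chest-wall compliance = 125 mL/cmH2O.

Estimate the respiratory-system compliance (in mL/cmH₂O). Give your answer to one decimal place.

Lung and chest wall are elastances in series: 1/Crs = 1/CL + 1/Ccw.
1/Crs = 1/136 + 1/125 = 0.01535.
Crs = 65.147 mL/cmH2O.

65.1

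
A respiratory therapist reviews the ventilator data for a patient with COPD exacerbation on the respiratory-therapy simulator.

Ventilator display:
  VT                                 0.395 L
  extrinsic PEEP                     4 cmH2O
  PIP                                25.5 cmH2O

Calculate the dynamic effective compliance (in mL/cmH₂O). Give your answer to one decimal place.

Dynamic compliance = Vt / (PIP − PEEP) = 395 / (25.5 − 4) = 395 / 21.5 = 18.372 mL/cmH2O.

18.4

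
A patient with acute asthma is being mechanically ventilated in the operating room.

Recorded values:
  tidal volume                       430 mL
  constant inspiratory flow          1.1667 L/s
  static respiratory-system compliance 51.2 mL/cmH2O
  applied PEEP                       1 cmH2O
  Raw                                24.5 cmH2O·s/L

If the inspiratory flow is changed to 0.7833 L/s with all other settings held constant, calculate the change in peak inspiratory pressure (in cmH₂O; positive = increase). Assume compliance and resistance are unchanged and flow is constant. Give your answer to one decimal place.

-9.4

PIP = Vt/C + R·V̇ + PEEP (constant-flow equation of motion).
Only the resistive term changes: ΔPIP = R × ΔV̇ = 24.5 × (0.7833 − 1.1667) = 24.5 × -0.3834 = -9.393 cmH2O.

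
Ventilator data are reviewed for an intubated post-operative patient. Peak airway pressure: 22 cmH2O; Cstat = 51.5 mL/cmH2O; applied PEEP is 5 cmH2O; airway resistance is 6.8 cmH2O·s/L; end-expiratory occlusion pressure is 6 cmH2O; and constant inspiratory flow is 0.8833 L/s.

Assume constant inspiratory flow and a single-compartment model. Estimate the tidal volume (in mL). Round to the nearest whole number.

Total PEEP = 6 cmH2O (set 5 + intrinsic 1); this is the baseline alveolar pressure.
Equation of motion (constant flow): PIP = Vt/C + R·V̇ + PEEP.
Vt/C = PIP − R·V̇ − PEEP = 22 − 6.006 − 6 = 9.994 cmH2O.
Vt = C × 9.994 = 51.5 × 9.994 = 514.69 mL.

515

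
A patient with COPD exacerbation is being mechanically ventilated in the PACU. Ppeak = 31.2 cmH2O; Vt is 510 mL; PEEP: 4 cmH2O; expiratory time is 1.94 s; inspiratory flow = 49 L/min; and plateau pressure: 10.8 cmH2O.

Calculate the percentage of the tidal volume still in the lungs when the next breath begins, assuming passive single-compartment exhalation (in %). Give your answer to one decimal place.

Flow: 49 L/min ÷ 60 = 0.8167 L/s.
R = (PIP − Pplat)/V̇ = (31.2 − 10.8) / 0.8167 = 20.4/0.8167 = 24.979 cmH2O·s/L.
C = Vt/(Pplat − PEEP) = 510.0 / (10.8 − 4) = 510.0/6.8 = 75.0 mL/cmH2O.
τ = R × C = 24.979 × 0.075 L/cmH2O = 1.873 s.
Fraction remaining at end-expiration = e^(−Te/τ) = e^(−1.94/1.873) = 0.355 → 35.5%.

35.5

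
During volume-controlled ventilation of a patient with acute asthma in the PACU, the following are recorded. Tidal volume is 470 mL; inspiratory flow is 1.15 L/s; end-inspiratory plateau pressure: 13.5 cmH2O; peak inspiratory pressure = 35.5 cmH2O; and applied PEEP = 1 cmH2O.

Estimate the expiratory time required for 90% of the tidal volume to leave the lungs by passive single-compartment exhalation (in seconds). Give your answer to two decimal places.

R = (PIP − Pplat)/V̇ = (35.5 − 13.5) / 1.15 = 22.0/1.15 = 19.13 cmH2O·s/L.
C = Vt/(Pplat − PEEP) = 470.0 / (13.5 − 1) = 470.0/12.5 = 37.6 mL/cmH2O.
τ = R × C = 19.13 × 0.0376 L/cmH2O = 0.7193 s.
t = −τ·ln(1 − 0.90) = −0.7193·ln(0.1) = 1.656 s.

1.66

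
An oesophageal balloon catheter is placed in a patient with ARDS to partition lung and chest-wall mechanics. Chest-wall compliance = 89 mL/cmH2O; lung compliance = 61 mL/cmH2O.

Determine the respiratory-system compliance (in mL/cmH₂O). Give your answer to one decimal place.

Lung and chest wall are elastances in series: 1/Crs = 1/CL + 1/Ccw.
1/Crs = 1/61 + 1/89 = 0.02763.
Crs = 36.193 mL/cmH2O.

36.2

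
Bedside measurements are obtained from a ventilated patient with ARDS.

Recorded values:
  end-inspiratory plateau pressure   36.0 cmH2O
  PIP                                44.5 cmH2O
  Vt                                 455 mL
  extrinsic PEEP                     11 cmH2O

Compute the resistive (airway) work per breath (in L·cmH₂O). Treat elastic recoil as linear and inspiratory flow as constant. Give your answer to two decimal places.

With constant inspiratory flow the resistive pressure is constant at PIP − Pplat = 44.5 − 36.0 = 8.5 cmH2O, so resistive work = 8.5 × 0.455 = 3.868 L·cmH2O.

3.87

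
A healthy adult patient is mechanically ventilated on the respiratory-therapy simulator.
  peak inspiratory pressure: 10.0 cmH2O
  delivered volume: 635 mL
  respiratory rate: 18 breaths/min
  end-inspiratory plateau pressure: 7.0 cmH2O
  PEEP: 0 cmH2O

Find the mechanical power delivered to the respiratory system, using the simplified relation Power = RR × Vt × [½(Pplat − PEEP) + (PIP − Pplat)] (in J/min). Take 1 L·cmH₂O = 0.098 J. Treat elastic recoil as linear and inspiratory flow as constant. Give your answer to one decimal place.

7.3

Per-breath work = Vt × [½(Pplat−PEEP) + (PIP−Pplat)] = 0.635 × [0.5×7.0 + 3.0] = 0.635 × 6.5 = 4.128 L·cmH2O.
Power = 18 × 4.128 = 74.304 L·cmH2O/min.
× 0.098 J/(L·cmH2O) → 7.282 J/min.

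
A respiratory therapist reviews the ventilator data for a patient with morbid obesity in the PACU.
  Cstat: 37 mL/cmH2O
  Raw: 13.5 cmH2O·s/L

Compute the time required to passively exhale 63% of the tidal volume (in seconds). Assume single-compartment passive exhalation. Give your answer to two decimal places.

τ = R × C = 13.5 × 37 mL/cmH2O = 13.5 × 0.037 L/cmH2O = 0.4995 s.
Exhaled fraction f = 1 − e^(−t/τ) → t = −τ·ln(1 − f) = −0.4995·ln(0.37) = 0.4966 s.

0.50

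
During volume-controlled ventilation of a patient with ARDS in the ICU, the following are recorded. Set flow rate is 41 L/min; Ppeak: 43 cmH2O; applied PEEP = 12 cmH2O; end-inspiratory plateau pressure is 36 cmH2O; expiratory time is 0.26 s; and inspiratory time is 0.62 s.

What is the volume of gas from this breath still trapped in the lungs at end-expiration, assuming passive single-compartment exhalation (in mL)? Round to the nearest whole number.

101

Flow: 41 L/min ÷ 60 = 0.6833 L/s.
Vt = flow × Ti = 0.6833 L/s × 0.62 s × 1000 mL/L = 423.65 mL.
R = (PIP − Pplat)/V̇ = (43 − 36) / 0.6833 = 7.0/0.6833 = 10.244 cmH2O·s/L.
C = Vt/(Pplat − PEEP) = 423.65 / (36 − 12) = 423.65/24.0 = 17.652 mL/cmH2O.
τ = R × C = 10.244 × 0.01765 L/cmH2O = 0.1808 s.
Fraction remaining = e^(−Te/τ) = e^(−0.26/0.1808) = 0.2374.
Trapped volume = 423.65 × 0.2374 = 100.57 mL.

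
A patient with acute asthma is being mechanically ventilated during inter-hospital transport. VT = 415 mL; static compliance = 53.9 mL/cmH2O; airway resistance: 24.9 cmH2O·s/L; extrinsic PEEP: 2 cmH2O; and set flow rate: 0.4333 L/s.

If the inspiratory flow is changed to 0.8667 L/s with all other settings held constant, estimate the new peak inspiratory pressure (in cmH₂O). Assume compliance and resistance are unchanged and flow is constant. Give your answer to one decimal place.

PIP = Vt/C + R·V̇ + PEEP (constant-flow equation of motion).
Only the resistive term changes: ΔPIP = R × ΔV̇ = 24.9 × (0.8667 − 0.4333) = 24.9 × 0.4334 = 10.792 cmH2O.
Original PIP = 415/53.9 + 24.9×0.4333 + 2 = 20.489 cmH2O; new PIP = 20.489 + (10.792) = 31.281 cmH2O.

31.3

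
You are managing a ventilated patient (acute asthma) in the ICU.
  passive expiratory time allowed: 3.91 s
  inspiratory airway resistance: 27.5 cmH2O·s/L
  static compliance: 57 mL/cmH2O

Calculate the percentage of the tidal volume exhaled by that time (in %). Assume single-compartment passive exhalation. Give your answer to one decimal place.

τ = R × C = 27.5 × 57 mL/cmH2O = 27.5 × 0.057 L/cmH2O = 1.568 s.
Passive exhalation: V(t)/V₀ = e^(−t/τ) = e^(−3.91/1.568) = 0.08261.
Fraction exhaled = 1 − 0.08261 = 0.9174 → 91.74%.

91.7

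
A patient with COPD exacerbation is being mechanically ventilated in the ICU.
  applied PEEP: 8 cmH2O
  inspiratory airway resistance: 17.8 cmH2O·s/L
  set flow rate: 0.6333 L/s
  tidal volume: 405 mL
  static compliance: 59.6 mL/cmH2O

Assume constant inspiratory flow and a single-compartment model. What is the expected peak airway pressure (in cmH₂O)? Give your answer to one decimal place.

26.1

Equation of motion (constant flow): PIP = Vt/C + R·V̇ + PEEP.
PIP = 405/59.6 + 17.8×0.6333 + 8 = 6.795 + 11.273 + 8 = 26.068 cmH2O.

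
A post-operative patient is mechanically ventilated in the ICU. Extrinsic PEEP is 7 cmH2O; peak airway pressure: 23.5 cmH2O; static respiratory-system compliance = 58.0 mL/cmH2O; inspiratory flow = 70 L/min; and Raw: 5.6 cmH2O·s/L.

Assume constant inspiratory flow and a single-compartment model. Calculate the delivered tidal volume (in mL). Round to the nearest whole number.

578

Flow: 70 L/min ÷ 60 = 1.1667 L/s.
Equation of motion (constant flow): PIP = Vt/C + R·V̇ + PEEP.
Vt/C = PIP − R·V̇ − PEEP = 23.5 − 6.534 − 7 = 9.966 cmH2O.
Vt = C × 9.966 = 58.0 × 9.966 = 578.03 mL.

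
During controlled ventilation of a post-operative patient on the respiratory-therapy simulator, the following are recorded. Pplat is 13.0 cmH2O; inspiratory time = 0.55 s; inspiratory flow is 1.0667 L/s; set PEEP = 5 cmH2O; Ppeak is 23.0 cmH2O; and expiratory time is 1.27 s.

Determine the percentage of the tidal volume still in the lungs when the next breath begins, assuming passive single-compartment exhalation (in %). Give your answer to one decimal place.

15.8

Vt = flow × Ti = 1.0667 L/s × 0.55 s × 1000 mL/L = 586.69 mL.
R = (PIP − Pplat)/V̇ = (23.0 − 13.0) / 1.0667 = 10.0/1.0667 = 9.375 cmH2O·s/L.
C = Vt/(Pplat − PEEP) = 586.69 / (13.0 − 5) = 586.69/8.0 = 73.336 mL/cmH2O.
τ = R × C = 9.375 × 0.07334 L/cmH2O = 0.6876 s.
Fraction remaining at end-expiration = e^(−Te/τ) = e^(−1.27/0.6876) = 0.1577 → 15.77%.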